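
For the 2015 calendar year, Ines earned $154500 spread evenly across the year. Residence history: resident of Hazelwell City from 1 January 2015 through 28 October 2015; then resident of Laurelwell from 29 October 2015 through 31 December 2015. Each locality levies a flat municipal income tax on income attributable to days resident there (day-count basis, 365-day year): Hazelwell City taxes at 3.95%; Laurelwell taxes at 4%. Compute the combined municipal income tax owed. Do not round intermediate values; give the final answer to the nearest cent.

$6116.30

Hazelwell City, 1 January – 28 October 2015: 301 days → $154500 × 3.95% × 301/365 = $5032.6788
Laurelwell, 29 October – 31 December 2015: 64 days → $154500 × 4% × 64/365 = $1083.6164
Total = $6116.2952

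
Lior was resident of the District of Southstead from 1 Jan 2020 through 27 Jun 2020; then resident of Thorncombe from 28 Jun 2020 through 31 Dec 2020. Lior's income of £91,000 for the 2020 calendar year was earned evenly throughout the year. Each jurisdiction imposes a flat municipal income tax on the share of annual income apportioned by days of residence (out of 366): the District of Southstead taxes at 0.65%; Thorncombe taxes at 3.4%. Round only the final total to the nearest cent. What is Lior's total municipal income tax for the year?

£1,870.10

The District of Southstead, 1 Jan – 27 Jun 2020: 179 days → £91,000 × 0.65% × 179/366 = £289.2855
Thorncombe, 28 Jun – 31 Dec 2020: 187 days → £91,000 × 3.4% × 187/366 = £1,580.8142
Total = £1,870.0997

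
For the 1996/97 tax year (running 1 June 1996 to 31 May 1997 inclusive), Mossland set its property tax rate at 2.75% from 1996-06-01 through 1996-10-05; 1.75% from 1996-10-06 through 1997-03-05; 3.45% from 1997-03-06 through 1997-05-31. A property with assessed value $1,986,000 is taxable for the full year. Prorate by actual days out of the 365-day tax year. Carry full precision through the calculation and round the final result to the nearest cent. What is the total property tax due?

$49,712.57

1996-06-01 to 1996-10-05: 127 days at 2.75% → $1,986,000 × 2.75% × 127/365 = $19,003.0274
1996-10-06 to 1997-03-05: 151 days at 1.75% → $1,986,000 × 1.75% × 151/365 = $14,378.0959
1997-03-06 to 1997-05-31: 87 days at 3.45% → $1,986,000 × 3.45% × 87/365 = $16,331.4493
Total = $49,712.5726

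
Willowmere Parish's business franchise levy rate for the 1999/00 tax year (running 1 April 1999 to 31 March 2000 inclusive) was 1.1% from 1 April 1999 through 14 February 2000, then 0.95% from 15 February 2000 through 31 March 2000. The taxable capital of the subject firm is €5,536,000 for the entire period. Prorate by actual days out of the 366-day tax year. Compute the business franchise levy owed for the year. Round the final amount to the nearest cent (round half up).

€59,852.33

1 April 1999 – 14 February 2000: 320 days at 1.1% → €5,536,000 × 1.1% × 320/366 = €53,242.4044
15 February – 31 March 2000: 46 days at 0.95% → €5,536,000 × 0.95% × 46/366 = €6,609.9235
Total = €59,852.3279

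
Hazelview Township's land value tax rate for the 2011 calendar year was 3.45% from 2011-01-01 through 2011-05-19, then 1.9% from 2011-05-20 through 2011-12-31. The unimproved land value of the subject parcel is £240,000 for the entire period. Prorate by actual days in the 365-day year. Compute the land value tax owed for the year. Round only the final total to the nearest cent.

£5,976.66

2011-01-01 to 2011-05-19: 139 days at 3.45% → £240,000 × 3.45% × 139/365 = £3,153.2055
2011-05-20 to 2011-12-31: 226 days at 1.9% → £240,000 × 1.9% × 226/365 = £2,823.4521
Total = £5,976.6575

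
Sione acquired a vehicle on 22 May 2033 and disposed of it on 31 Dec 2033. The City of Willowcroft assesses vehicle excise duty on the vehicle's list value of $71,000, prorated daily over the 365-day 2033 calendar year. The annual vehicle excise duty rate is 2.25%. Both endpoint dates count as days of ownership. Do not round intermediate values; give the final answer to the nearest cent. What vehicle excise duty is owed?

$980.38

Days held (22 May – 31 Dec 2033): 224 out of 365
Tax = $71,000 × 2.25% × 224/365 = $980.3836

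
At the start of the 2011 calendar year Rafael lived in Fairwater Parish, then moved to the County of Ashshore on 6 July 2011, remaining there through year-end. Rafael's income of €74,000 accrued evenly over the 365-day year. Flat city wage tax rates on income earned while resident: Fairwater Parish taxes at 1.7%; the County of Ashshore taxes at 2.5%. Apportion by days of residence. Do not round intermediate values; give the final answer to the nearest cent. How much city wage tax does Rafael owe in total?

Fairwater Parish, 1 January – 5 July 2011: 186 days → €74,000 × 1.7% × 186/365 = €641.0630
The County of Ashshore, 6 July – 31 December 2011: 179 days → €74,000 × 2.5% × 179/365 = €907.2603
Total = €1,548.3233

€1,548.32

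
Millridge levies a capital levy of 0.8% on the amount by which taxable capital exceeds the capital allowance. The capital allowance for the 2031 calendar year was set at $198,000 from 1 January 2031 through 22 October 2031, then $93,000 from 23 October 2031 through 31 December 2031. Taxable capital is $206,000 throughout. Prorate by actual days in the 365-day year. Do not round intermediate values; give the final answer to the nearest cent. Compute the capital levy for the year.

$225.10

1 January – 22 October 2031: 295 days, exemption $198,000 → ($206,000 − $198,000) × 0.8% × 295/365 = $51.7260
23 October – 31 December 2031: 70 days, exemption $93,000 → ($206,000 − $93,000) × 0.8% × 70/365 = $173.3699
Total = $225.0959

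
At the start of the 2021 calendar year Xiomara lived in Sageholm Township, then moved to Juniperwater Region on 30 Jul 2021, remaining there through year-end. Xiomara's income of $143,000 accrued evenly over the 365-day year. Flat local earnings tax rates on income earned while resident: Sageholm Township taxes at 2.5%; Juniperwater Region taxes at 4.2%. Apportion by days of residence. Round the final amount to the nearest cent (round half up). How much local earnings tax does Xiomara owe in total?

$4,607.34

Sageholm Township, 1 Jan – 29 Jul 2021: 210 days → $143,000 × 2.5% × 210/365 = $2,056.8493
Juniperwater Region, 30 Jul – 31 Dec 2021: 155 days → $143,000 × 4.2% × 155/365 = $2,550.4932
Total = $4,607.3425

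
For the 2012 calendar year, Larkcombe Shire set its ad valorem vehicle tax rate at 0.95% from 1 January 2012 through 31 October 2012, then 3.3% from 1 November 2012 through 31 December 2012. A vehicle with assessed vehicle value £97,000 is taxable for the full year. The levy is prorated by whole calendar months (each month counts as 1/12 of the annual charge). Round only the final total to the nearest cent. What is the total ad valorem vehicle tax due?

1 January – 31 October 2012: 10 months at 0.95% → £97,000 × 0.95% × 10/12 = £767.9167
1 November – 31 December 2012: 2 months at 3.3% → £97,000 × 3.3% × 2/12 = £533.5000
Total = £1,301.4167

£1,301.42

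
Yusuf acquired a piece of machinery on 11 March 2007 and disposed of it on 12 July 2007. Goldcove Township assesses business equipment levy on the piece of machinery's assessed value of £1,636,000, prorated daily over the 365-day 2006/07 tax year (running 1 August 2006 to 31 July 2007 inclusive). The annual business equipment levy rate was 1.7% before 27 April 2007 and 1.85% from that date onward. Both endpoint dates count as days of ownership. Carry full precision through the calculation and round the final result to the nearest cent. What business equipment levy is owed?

£9,966.15

11 March – 26 April 2007: 47 days at 1.7% → £1,636,000 × 1.7% × 47/365 = £3,581.2712
27 April – 12 July 2007: 77 days at 1.85% → £1,636,000 × 1.85% × 77/365 = £6,384.8822
Total = £9,966.1534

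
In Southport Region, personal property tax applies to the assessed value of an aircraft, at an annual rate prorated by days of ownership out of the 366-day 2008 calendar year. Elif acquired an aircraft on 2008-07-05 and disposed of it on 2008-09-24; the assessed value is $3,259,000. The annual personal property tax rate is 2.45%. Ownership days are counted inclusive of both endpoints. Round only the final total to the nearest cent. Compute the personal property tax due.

Days held (2008-07-05 to 2008-09-24): 82 out of 366
Tax = $3,259,000 × 2.45% × 82/366 = $17,888.8825

$17,888.88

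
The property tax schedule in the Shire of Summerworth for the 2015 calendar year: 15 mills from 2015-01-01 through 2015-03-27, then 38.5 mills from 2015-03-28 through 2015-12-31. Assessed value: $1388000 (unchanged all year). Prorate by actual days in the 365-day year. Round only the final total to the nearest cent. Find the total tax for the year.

$45752.66

2015-01-01 to 2015-03-27: 86 days at 15 mills → $1388000 × 1.5% × 86/365 = $4905.5342
2015-03-28 to 2015-12-31: 279 days at 38.5 mills → $1388000 × 3.85% × 279/365 = $40847.1288
Total = $45752.6630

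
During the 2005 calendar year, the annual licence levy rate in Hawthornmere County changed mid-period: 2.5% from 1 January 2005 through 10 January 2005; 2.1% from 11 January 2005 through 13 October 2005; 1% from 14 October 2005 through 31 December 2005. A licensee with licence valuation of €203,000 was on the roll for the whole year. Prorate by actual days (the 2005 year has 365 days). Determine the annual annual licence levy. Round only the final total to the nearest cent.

1 January – 10 January 2005: 10 days at 2.5% → €203,000 × 2.5% × 10/365 = €139.0411
11 January – 13 October 2005: 276 days at 2.1% → €203,000 × 2.1% × 276/365 = €3,223.5288
14 October – 31 December 2005: 79 days at 1% → €203,000 × 1% × 79/365 = €439.3699
Total = €3,801.9397

€3,801.94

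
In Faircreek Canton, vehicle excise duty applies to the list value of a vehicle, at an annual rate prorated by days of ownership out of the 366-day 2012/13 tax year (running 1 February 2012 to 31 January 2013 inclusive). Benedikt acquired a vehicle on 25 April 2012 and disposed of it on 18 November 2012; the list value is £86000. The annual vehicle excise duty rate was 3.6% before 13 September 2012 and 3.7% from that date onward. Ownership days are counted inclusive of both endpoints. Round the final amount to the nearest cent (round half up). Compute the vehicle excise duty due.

25 April – 12 September 2012: 141 days at 3.6% → £86000 × 3.6% × 141/366 = £1192.7213
13 September – 18 November 2012: 67 days at 3.7% → £86000 × 3.7% × 67/366 = £582.4973
Total = £1775.2186

£1775.22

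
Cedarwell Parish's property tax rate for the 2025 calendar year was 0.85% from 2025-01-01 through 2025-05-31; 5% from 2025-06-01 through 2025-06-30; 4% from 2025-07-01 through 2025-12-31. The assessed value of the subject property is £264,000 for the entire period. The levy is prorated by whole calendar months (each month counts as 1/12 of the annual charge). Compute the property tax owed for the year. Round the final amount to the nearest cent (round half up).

2025-01-01 to 2025-05-31: 5 months at 0.85% → £264,000 × 0.85% × 5/12 = £935.0000
2025-06-01 to 2025-06-30: 1 month at 5% → £264,000 × 5% × 1/12 = £1,100.0000
2025-07-01 to 2025-12-31: 6 months at 4% → £264,000 × 4% × 6/12 = £5,280.0000
Total = £7,315.0000

£7,315.00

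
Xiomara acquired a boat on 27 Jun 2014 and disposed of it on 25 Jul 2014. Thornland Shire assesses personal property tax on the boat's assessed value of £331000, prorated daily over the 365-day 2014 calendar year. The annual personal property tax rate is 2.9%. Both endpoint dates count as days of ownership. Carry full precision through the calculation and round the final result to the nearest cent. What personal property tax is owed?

£762.66

Days held (27 Jun – 25 Jul 2014): 29 out of 365
Tax = £331000 × 2.9% × 29/365 = £762.6603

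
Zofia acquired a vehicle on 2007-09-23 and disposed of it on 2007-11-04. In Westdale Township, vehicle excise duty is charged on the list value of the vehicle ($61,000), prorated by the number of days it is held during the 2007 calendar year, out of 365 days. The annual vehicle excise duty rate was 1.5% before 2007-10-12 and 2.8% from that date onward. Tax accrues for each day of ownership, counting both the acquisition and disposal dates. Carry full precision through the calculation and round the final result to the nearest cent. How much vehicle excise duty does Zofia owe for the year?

$159.94

2007-09-23 to 2007-10-11: 19 days at 1.5% → $61,000 × 1.5% × 19/365 = $47.6301
2007-10-12 to 2007-11-04: 24 days at 2.8% → $61,000 × 2.8% × 24/365 = $112.3068
Total = $159.9370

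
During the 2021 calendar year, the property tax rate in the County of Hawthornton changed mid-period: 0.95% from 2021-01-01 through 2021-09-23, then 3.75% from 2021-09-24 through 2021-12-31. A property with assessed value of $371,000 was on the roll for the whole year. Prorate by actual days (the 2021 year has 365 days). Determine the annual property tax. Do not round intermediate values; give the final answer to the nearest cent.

2021-01-01 to 2021-09-23: 266 days at 0.95% → $371,000 × 0.95% × 266/365 = $2,568.5397
2021-09-24 to 2021-12-31: 99 days at 3.75% → $371,000 × 3.75% × 99/365 = $3,773.5274
Total = $6,342.0671

$6,342.07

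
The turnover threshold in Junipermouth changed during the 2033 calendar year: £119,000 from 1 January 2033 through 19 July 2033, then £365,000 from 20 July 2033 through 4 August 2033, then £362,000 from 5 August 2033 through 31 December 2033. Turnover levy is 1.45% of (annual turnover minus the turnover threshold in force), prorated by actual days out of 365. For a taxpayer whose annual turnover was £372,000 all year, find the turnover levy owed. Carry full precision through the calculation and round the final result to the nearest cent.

1 January – 19 July 2033: 200 days, exemption £119,000 → (£372,000 − £119,000) × 1.45% × 200/365 = £2,010.1370
20 July – 4 August 2033: 16 days, exemption £365,000 → (£372,000 − £365,000) × 1.45% × 16/365 = £4.4493
5 August – 31 December 2033: 149 days, exemption £362,000 → (£372,000 − £362,000) × 1.45% × 149/365 = £59.1918
Total = £2,073.7781

£2,073.78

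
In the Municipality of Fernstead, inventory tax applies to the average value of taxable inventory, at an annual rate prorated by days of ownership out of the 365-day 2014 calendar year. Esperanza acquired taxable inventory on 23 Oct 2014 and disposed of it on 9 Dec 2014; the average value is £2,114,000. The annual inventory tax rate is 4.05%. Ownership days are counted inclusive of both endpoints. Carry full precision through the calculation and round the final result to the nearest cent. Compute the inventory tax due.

£11,259.22

Days held (23 Oct – 9 Dec 2014): 48 out of 365
Tax = £2,114,000 × 4.05% × 48/365 = £11,259.2219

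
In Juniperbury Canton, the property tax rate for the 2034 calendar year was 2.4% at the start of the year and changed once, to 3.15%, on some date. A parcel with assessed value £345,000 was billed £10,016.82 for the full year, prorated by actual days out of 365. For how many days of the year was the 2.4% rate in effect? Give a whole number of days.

120 days

Let d = days at the first rate; then 365 − d days at the second rate.
£345,000 × [2.4%·d + 3.15%·(365−d)] / 365 = £10,016.82
Solving gives d = 120, so the new rate took effect on 1 May 2034.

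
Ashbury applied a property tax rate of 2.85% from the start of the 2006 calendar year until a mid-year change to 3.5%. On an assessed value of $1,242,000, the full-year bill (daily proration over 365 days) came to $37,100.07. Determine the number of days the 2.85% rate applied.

Let d = days at the first rate; then 365 − d days at the second rate.
$1,242,000 × [2.85%·d + 3.5%·(365−d)] / 365 = $37,100.07
Solving gives d = 288, so the new rate took effect on October 16, 2006.

288 days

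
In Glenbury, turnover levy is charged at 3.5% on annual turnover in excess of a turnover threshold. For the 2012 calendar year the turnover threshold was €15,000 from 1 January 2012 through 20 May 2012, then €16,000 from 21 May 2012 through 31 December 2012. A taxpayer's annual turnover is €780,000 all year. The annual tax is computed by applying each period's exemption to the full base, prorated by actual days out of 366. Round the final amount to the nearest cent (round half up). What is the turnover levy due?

1 January – 20 May 2012: 141 days, exemption €15,000 → (€780,000 − €15,000) × 3.5% × 141/366 = €10,314.9590
21 May – 31 December 2012: 225 days, exemption €16,000 → (€780,000 − €16,000) × 3.5% × 225/366 = €16,438.5246
Total = €26,753.4836

€26,753.48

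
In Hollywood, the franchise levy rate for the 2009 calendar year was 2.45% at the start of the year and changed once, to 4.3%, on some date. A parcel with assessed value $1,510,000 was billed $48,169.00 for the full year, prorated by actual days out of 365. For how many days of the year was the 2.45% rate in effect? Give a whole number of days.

219 days

Let d = days at the first rate; then 365 − d days at the second rate.
$1,510,000 × [2.45%·d + 4.3%·(365−d)] / 365 = $48,169.00
Solving gives d = 219, so the new rate took effect on August 8, 2009.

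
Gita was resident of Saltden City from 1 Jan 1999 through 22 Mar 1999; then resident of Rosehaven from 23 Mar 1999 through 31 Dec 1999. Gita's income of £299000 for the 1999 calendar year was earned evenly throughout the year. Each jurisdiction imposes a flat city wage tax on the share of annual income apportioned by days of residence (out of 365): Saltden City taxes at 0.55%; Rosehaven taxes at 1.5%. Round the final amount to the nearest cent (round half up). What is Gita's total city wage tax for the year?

£3854.64

Saltden City, 1 Jan – 22 Mar 1999: 81 days → £299000 × 0.55% × 81/365 = £364.9438
Rosehaven, 23 Mar – 31 Dec 1999: 284 days → £299000 × 1.5% × 284/365 = £3489.6986
Total = £3854.6425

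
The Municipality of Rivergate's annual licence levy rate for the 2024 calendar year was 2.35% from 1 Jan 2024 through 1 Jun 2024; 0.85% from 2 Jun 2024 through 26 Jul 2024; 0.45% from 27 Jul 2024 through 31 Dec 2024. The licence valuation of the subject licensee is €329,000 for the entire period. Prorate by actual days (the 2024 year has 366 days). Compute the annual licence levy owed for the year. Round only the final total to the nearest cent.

€4,291.38

1 Jan – 1 Jun 2024: 153 days at 2.35% → €329,000 × 2.35% × 153/366 = €3,232.0205
2 Jun – 26 Jul 2024: 55 days at 0.85% → €329,000 × 0.85% × 55/366 = €420.2391
27 Jul – 31 Dec 2024: 158 days at 0.45% → €329,000 × 0.45% × 158/366 = €639.1230
Total = €4,291.3825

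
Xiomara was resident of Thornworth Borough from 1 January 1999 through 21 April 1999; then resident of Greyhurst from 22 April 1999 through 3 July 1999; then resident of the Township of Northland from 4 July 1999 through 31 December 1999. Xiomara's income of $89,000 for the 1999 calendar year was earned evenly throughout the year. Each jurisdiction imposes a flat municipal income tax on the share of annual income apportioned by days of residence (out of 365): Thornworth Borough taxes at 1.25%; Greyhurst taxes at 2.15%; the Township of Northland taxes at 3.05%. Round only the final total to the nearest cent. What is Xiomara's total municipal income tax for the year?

$2,067.12

Thornworth Borough, 1 January – 21 April 1999: 111 days → $89,000 × 1.25% × 111/365 = $338.3219
Greyhurst, 22 April – 3 July 1999: 73 days → $89,000 × 2.15% × 73/365 = $382.7000
The Township of Northland, 4 July – 31 December 1999: 181 days → $89,000 × 3.05% × 181/365 = $1,346.0945
Total = $2,067.1164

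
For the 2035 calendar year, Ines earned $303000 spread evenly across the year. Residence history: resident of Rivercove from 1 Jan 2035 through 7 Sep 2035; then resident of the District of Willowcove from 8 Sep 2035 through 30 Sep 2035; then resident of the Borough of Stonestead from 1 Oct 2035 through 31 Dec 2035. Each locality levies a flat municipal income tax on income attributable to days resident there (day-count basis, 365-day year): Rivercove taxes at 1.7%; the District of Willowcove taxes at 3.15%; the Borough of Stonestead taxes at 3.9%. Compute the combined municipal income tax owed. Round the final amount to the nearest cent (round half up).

$7108.05

Rivercove, 1 Jan – 7 Sep 2035: 250 days → $303000 × 1.7% × 250/365 = $3528.0822
The District of Willowcove, 8 Sep – 30 Sep 2035: 23 days → $303000 × 3.15% × 23/365 = $601.4342
The Borough of Stonestead, 1 Oct – 31 Dec 2035: 92 days → $303000 × 3.9% × 92/365 = $2978.5315
Total = $7108.0479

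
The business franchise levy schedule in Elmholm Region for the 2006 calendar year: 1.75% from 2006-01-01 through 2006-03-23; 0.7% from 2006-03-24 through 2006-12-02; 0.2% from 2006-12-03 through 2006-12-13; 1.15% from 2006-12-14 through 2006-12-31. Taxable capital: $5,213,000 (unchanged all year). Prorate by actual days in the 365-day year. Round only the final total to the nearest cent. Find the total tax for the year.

2006-01-01 to 2006-03-23: 82 days at 1.75% → $5,213,000 × 1.75% × 82/365 = $20,494.9452
2006-03-24 to 2006-12-02: 254 days at 0.7% → $5,213,000 × 0.7% × 254/365 = $25,393.7370
2006-12-03 to 2006-12-13: 11 days at 0.2% → $5,213,000 × 0.2% × 11/365 = $314.2082
2006-12-14 to 2006-12-31: 18 days at 1.15% → $5,213,000 × 1.15% × 18/365 = $2,956.4137
Total = $49,159.3041

$49,159.30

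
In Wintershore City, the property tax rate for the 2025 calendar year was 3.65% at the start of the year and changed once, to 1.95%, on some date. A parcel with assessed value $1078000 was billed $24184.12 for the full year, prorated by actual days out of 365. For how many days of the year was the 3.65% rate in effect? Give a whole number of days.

63 days

Let d = days at the first rate; then 365 − d days at the second rate.
$1078000 × [3.65%·d + 1.95%·(365−d)] / 365 = $24184.12
Solving gives d = 63, so the new rate took effect on 5 March 2025.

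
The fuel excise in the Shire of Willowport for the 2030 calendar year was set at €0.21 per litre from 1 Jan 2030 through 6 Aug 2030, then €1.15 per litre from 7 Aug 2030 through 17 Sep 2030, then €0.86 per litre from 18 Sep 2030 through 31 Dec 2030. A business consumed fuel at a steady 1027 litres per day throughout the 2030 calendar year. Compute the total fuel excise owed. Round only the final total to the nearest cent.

€189358.26

1 Jan – 6 Aug 2030: 218 days × 1027 litres/day = 223,886 litres at €0.21/litre → €47016.06
7 Aug – 17 Sep 2030: 42 days × 1027 litres/day = 43,134 litres at €1.15/litre → €49604.10
18 Sep – 31 Dec 2030: 105 days × 1027 litres/day = 107,835 litres at €0.86/litre → €92738.10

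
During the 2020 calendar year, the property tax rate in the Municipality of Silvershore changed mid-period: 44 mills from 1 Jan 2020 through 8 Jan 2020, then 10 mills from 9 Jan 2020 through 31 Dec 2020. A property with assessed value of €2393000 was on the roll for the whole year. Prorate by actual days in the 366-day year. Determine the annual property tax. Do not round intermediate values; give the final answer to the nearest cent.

1 Jan – 8 Jan 2020: 8 days at 44 mills → €2393000 × 4.4% × 8/366 = €2301.4645
9 Jan – 31 Dec 2020: 358 days at 10 mills → €2393000 × 1% × 358/366 = €23406.9399
Total = €25708.4044

€25708.40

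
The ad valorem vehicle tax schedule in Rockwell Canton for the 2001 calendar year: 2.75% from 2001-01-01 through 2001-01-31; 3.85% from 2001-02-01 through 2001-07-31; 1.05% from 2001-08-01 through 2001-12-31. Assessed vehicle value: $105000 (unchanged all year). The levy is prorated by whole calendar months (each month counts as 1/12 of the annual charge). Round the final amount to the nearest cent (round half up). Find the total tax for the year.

$2721.25

2001-01-01 to 2001-01-31: 1 month at 2.75% → $105000 × 2.75% × 1/12 = $240.6250
2001-02-01 to 2001-07-31: 6 months at 3.85% → $105000 × 3.85% × 6/12 = $2021.2500
2001-08-01 to 2001-12-31: 5 months at 1.05% → $105000 × 1.05% × 5/12 = $459.3750
Total = $2721.2500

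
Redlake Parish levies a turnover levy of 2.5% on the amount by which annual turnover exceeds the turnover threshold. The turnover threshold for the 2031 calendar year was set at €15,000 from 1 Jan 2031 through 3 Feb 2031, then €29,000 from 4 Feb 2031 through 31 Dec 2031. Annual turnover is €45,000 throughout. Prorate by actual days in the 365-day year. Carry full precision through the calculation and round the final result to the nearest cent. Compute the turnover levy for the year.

1 Jan – 3 Feb 2031: 34 days, exemption €15,000 → (€45,000 − €15,000) × 2.5% × 34/365 = €69.8630
4 Feb – 31 Dec 2031: 331 days, exemption €29,000 → (€45,000 − €29,000) × 2.5% × 331/365 = €362.7397
Total = €432.6027

€432.60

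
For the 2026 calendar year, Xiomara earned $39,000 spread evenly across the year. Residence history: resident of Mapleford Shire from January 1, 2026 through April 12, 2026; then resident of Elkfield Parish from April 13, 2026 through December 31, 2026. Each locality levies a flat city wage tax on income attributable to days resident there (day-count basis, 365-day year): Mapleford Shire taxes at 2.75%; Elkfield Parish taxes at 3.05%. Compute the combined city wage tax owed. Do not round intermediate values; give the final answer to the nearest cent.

Mapleford Shire, January 1 – April 12, 2026: 102 days → $39,000 × 2.75% × 102/365 = $299.7123
Elkfield Parish, April 13 – December 31, 2026: 263 days → $39,000 × 3.05% × 263/365 = $857.0918
Total = $1,156.8041

$1,156.80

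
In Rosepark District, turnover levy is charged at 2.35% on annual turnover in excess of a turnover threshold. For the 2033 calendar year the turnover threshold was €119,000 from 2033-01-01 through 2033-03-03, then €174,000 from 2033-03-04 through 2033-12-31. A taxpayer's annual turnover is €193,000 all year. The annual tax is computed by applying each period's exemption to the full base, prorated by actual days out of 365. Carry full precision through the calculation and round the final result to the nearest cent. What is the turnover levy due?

2033-01-01 to 2033-03-03: 62 days, exemption €119,000 → (€193,000 − €119,000) × 2.35% × 62/365 = €295.3918
2033-03-04 to 2033-12-31: 303 days, exemption €174,000 → (€193,000 − €174,000) × 2.35% × 303/365 = €370.6562
Total = €666.0479

€666.05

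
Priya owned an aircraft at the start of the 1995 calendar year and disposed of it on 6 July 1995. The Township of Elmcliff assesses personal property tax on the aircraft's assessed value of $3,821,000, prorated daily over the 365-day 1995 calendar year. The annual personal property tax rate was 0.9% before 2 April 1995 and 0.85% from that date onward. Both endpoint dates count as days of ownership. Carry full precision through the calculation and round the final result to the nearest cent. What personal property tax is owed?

$17,115.99

1 January – 1 April 1995: 91 days at 0.9% → $3,821,000 × 0.9% × 91/365 = $8,573.6959
2 April – 6 July 1995: 96 days at 0.85% → $3,821,000 × 0.85% × 96/365 = $8,542.2904
Total = $17,115.9863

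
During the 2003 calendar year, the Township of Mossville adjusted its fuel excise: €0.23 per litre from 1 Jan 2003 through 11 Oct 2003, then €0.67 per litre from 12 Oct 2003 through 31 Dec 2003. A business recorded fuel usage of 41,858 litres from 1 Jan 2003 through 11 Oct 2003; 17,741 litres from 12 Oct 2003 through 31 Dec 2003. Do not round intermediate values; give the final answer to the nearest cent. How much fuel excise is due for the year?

1 Jan – 11 Oct 2003: 41,858 litres at €0.23/litre → €9627.34
12 Oct – 31 Dec 2003: 17,741 litres at €0.67/litre → €11886.47

€21513.81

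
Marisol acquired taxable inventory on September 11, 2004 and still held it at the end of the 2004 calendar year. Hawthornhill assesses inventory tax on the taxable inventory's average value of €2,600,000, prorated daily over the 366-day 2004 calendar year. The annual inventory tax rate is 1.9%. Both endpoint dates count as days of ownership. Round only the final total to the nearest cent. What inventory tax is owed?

€15,116.94

Days held (September 11 – December 31, 2004): 112 out of 366
Tax = €2,600,000 × 1.9% × 112/366 = €15,116.9399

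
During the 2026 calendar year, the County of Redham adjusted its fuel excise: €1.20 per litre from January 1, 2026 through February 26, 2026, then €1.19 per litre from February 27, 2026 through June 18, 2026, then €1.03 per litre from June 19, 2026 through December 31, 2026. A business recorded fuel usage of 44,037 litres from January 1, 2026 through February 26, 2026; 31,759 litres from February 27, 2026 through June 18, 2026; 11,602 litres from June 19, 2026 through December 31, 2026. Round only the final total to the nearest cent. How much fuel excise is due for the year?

€102,587.67

January 1 – February 26, 2026: 44,037 litres at €1.20/litre → €52,844.40
February 27 – June 18, 2026: 31,759 litres at €1.19/litre → €37,793.21
June 19 – December 31, 2026: 11,602 litres at €1.03/litre → €11,950.06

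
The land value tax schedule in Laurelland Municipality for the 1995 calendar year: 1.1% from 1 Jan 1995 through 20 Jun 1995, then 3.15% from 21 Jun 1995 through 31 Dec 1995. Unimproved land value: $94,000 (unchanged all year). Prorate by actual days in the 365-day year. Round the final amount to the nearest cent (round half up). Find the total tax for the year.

1 Jan – 20 Jun 1995: 171 days at 1.1% → $94,000 × 1.1% × 171/365 = $484.4219
21 Jun – 31 Dec 1995: 194 days at 3.15% → $94,000 × 3.15% × 194/365 = $1,573.7918
Total = $2,058.2137

$2,058.21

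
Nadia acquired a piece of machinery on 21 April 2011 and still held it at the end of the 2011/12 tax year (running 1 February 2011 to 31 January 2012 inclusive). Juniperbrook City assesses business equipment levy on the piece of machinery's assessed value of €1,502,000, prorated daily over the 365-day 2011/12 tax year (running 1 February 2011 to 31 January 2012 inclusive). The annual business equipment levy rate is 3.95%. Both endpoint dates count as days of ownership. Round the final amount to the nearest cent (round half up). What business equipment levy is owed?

€46,487.93

Days held (21 April 2011 – 31 January 2012): 286 out of 365
Tax = €1,502,000 × 3.95% × 286/365 = €46,487.9288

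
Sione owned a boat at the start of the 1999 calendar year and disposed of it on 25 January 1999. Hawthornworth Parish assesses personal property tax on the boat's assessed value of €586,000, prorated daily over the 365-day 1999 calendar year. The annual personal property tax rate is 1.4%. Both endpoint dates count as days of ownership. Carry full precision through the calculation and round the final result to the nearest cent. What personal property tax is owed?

Days held (1 January – 25 January 1999): 25 out of 365
Tax = €586,000 × 1.4% × 25/365 = €561.9178

€561.92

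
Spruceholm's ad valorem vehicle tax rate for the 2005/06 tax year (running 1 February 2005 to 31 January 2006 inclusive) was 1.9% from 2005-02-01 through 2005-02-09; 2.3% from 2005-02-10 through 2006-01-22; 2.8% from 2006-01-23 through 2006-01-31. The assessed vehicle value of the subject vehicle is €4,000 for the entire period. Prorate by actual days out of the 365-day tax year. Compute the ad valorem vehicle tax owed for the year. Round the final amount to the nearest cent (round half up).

€92.10

2005-02-01 to 2005-02-09: 9 days at 1.9% → €4,000 × 1.9% × 9/365 = €1.8740
2005-02-10 to 2006-01-22: 347 days at 2.3% → €4,000 × 2.3% × 347/365 = €87.4630
2006-01-23 to 2006-01-31: 9 days at 2.8% → €4,000 × 2.8% × 9/365 = €2.7616
Total = €92.0986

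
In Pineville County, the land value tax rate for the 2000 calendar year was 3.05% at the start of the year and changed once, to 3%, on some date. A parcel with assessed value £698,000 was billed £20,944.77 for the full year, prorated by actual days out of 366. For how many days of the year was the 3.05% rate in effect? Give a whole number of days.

5 days

Let d = days at the first rate; then 366 − d days at the second rate.
£698,000 × [3.05%·d + 3%·(366−d)] / 366 = £20,944.77
Solving gives d = 5, so the new rate took effect on 6 Jan 2000.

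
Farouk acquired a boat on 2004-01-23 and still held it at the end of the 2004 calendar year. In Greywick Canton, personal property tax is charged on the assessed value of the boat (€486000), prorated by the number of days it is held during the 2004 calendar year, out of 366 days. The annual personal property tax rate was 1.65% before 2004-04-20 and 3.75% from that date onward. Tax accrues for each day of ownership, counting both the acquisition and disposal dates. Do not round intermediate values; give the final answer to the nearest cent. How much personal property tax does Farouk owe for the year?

2004-01-23 to 2004-04-19: 88 days at 1.65% → €486000 × 1.65% × 88/366 = €1928.0656
2004-04-20 to 2004-12-31: 256 days at 3.75% → €486000 × 3.75% × 256/366 = €12747.5410
Total = €14675.6066

€14675.61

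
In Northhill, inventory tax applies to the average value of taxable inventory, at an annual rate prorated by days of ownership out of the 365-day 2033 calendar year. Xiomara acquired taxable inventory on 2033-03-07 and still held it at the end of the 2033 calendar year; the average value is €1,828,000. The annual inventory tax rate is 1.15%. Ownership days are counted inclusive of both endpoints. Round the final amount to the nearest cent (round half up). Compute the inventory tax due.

€17,278.36

Days held (2033-03-07 to 2033-12-31): 300 out of 365
Tax = €1,828,000 × 1.15% × 300/365 = €17,278.3562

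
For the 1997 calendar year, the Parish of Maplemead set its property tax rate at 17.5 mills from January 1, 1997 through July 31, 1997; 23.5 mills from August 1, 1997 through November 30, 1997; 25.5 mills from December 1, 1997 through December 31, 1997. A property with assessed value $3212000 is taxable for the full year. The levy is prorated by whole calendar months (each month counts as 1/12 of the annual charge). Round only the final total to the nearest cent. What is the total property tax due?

January 1 – July 31, 1997: 7 months at 17.5 mills → $3212000 × 1.75% × 7/12 = $32789.1667
August 1 – November 30, 1997: 4 months at 23.5 mills → $3212000 × 2.35% × 4/12 = $25160.6667
December 1 – December 31, 1997: 1 month at 25.5 mills → $3212000 × 2.55% × 1/12 = $6825.5000
Total = $64775.3333

$64775.33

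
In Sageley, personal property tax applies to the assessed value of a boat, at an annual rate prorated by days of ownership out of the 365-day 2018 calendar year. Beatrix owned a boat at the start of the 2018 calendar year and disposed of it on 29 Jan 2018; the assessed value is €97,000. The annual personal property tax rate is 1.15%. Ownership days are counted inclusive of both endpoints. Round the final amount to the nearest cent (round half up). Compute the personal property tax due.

Days held (1 Jan – 29 Jan 2018): 29 out of 365
Tax = €97,000 × 1.15% × 29/365 = €88.6288

€88.63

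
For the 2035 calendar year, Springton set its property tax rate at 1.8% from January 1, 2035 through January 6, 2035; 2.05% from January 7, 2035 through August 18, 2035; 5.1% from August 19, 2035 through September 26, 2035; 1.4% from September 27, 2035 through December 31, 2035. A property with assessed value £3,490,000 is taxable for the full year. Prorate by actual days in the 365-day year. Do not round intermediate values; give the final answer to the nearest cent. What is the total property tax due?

January 1 – January 6, 2035: 6 days at 1.8% → £3,490,000 × 1.8% × 6/365 = £1,032.6575
January 7 – August 18, 2035: 224 days at 2.05% → £3,490,000 × 2.05% × 224/365 = £43,907.0685
August 19 – September 26, 2035: 39 days at 5.1% → £3,490,000 × 5.1% × 39/365 = £19,018.1096
September 27 – December 31, 2035: 96 days at 1.4% → £3,490,000 × 1.4% × 96/365 = £12,850.8493
Total = £76,808.6849

£76,808.68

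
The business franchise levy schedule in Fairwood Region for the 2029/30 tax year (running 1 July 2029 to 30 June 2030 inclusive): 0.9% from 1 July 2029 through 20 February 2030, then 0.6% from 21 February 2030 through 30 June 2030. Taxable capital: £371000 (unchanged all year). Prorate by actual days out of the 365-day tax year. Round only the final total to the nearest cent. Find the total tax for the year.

1 July 2029 – 20 February 2030: 235 days at 0.9% → £371000 × 0.9% × 235/365 = £2149.7671
21 February – 30 June 2030: 130 days at 0.6% → £371000 × 0.6% × 130/365 = £792.8219
Total = £2942.5890

£2942.59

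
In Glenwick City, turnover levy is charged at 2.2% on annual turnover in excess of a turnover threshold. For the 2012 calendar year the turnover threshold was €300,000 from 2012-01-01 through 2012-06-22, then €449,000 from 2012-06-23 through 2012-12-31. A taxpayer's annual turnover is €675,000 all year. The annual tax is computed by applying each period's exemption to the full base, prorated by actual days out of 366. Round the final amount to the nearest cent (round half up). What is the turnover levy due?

€6,530.39

2012-01-01 to 2012-06-22: 174 days, exemption €300,000 → (€675,000 − €300,000) × 2.2% × 174/366 = €3,922.1311
2012-06-23 to 2012-12-31: 192 days, exemption €449,000 → (€675,000 − €449,000) × 2.2% × 192/366 = €2,608.2623
Total = €6,530.3934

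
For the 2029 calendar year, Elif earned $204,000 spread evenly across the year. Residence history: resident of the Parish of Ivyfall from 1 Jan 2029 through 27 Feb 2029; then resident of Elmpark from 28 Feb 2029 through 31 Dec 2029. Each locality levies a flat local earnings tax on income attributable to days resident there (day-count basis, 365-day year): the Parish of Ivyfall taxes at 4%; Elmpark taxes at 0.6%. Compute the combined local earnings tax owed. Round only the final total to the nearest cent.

The Parish of Ivyfall, 1 Jan – 27 Feb 2029: 58 days → $204,000 × 4% × 58/365 = $1,296.6575
Elmpark, 28 Feb – 31 Dec 2029: 307 days → $204,000 × 0.6% × 307/365 = $1,029.5014
Total = $2,326.1589

$2,326.16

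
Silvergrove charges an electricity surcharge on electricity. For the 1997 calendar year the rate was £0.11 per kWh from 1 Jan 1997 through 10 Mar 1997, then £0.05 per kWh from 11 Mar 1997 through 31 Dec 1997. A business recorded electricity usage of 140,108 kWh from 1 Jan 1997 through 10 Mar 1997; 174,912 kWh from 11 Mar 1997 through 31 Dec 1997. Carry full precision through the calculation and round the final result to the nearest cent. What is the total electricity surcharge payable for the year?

1 Jan – 10 Mar 1997: 140,108 kWh at £0.11/kWh → £15,411.88
11 Mar – 31 Dec 1997: 174,912 kWh at £0.05/kWh → £8,745.60

£24,157.48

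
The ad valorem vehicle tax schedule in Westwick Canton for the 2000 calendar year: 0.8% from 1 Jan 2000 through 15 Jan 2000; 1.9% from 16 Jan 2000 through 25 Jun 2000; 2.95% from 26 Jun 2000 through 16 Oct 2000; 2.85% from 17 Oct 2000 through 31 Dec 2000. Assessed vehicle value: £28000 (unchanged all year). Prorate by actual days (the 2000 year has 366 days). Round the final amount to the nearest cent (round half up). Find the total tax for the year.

1 Jan – 15 Jan 2000: 15 days at 0.8% → £28000 × 0.8% × 15/366 = £9.1803
16 Jan – 25 Jun 2000: 162 days at 1.9% → £28000 × 1.9% × 162/366 = £235.4754
26 Jun – 16 Oct 2000: 113 days at 2.95% → £28000 × 2.95% × 113/366 = £255.0219
17 Oct – 31 Dec 2000: 76 days at 2.85% → £28000 × 2.85% × 76/366 = £165.7049
Total = £665.3825

£665.38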